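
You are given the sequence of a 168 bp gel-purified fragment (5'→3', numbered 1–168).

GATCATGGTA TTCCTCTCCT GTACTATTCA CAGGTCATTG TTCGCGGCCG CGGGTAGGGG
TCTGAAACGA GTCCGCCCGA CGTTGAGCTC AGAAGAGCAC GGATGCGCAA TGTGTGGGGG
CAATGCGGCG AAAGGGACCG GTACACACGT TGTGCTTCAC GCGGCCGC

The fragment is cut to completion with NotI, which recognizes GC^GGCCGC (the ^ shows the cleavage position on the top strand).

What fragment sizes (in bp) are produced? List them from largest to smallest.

117, 45, 6 bp

NotI sites (GCGGCCGC) start at positions 44, 161.
NotI cuts after base 2 of each site, so after positions 45, 162.
Linear molecule, 2 cuts → 3 fragments:
  1–45 → 45 bp
  46–162 → 117 bp
  163–168 → 6 bp
Sorted largest to smallest: 117, 45, 6 bp.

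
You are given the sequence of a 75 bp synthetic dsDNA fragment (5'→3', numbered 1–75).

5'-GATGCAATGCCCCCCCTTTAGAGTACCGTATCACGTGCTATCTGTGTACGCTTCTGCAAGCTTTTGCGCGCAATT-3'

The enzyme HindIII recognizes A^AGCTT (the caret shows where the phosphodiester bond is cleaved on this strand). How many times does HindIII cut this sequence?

1

AAGCTT occurs starting at position 58.
HindIII cuts at 1 site.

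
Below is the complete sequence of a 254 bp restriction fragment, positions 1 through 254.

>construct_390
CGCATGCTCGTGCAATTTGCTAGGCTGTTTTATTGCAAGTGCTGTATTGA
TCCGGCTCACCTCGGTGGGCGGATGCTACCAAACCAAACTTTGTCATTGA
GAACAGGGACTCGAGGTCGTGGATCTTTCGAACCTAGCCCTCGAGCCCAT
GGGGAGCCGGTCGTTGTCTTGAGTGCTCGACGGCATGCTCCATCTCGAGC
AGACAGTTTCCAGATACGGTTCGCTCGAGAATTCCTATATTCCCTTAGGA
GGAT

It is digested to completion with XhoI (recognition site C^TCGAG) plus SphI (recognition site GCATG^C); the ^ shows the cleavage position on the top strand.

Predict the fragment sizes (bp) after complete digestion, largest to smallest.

104, 47, 30, 30, 30, 7, 6 bp

XhoI sites (CTCGAG) start at positions 110, 140, 194, 224.
XhoI cuts after the first base of each site, so after positions 110, 140, 194, 224.
SphI sites (GCATGC) start at positions 2, 183.
SphI cuts after base 5 of each site (before the last base), so after positions 6, 187.
Combined cut positions: 6, 110, 140, 187, 194, 224.
Linear molecule, 6 cuts → 7 fragments:
  1–6 → 6 bp
  7–110 → 104 bp
  111–140 → 30 bp
  141–187 → 47 bp
  188–194 → 7 bp
  195–224 → 30 bp
  225–254 → 30 bp
Sorted largest to smallest: 104, 47, 30, 30, 30, 7, 6 bp.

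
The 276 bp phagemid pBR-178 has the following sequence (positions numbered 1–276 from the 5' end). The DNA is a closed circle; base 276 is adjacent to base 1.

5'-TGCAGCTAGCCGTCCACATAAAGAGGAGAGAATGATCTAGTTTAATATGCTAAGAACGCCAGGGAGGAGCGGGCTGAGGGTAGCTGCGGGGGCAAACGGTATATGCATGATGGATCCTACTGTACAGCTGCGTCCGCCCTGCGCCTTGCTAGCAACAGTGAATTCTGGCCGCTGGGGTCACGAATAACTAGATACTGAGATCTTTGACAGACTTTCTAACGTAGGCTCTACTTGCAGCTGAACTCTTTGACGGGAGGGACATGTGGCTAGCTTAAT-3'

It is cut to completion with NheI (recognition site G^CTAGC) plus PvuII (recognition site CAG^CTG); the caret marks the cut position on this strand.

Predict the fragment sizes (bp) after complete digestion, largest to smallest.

122, 89, 29, 21, 15 bp

NheI sites (GCTAGC) start at positions 5, 148, 266.
NheI cuts after the first base of each site, so after positions 5, 148, 266.
PvuII sites (CAGCTG) start at positions 125, 235.
PvuII cuts after base 3 of each site, so after positions 127, 237.
Combined cut positions: 5, 127, 148, 237, 266.
Circular molecule, 5 cuts → 5 fragments:
  6–127 → 122 bp
  128–148 → 21 bp
  149–237 → 89 bp
  238–266 → 29 bp
  267–276 then 1–5 → 10 + 5 = 15 bp
Sorted largest to smallest: 122, 89, 29, 21, 15 bp.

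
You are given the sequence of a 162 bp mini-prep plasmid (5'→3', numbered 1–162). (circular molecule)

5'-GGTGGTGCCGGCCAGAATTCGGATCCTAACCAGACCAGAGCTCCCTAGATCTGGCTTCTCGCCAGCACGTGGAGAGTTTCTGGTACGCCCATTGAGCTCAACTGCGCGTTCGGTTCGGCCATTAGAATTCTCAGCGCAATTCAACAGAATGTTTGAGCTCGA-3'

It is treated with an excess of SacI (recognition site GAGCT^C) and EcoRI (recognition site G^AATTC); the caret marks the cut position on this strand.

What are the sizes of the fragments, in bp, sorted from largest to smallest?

SacI sites (GAGCTC) start at positions 38, 94, 155.
SacI cuts after base 5 of each site (before the last base), so after positions 42, 98, 159.
EcoRI sites (GAATTC) start at positions 15, 125.
EcoRI cuts after the first base of each site, so after positions 15, 125.
Combined cut positions: 15, 42, 98, 125, 159.
Circular molecule, 5 cuts → 5 fragments:
  16–42 → 27 bp
  43–98 → 56 bp
  99–125 → 27 bp
  126–159 → 34 bp
  160–162 then 1–15 → 3 + 15 = 18 bp
Sorted largest to smallest: 56, 34, 27, 27, 18 bp.

56, 34, 27, 27, 18 bp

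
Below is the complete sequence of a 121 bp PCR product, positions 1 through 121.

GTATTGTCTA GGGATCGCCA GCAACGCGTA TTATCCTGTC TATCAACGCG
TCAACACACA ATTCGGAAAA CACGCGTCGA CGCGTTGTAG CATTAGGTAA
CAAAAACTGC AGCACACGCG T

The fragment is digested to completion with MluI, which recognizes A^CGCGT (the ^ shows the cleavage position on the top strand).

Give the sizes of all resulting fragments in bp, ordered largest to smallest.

MluI sites (ACGCGT) start at positions 24, 46, 72, 80, 116.
MluI cuts after the first base of each site, so after positions 24, 46, 72, 80, 116.
Linear molecule, 5 cuts → 6 fragments:
  1–24 → 24 bp
  25–46 → 22 bp
  47–72 → 26 bp
  73–80 → 8 bp
  81–116 → 36 bp
  117–121 → 5 bp
Sorted largest to smallest: 36, 26, 24, 22, 8, 5 bp.

36, 26, 24, 22, 8, 5 bp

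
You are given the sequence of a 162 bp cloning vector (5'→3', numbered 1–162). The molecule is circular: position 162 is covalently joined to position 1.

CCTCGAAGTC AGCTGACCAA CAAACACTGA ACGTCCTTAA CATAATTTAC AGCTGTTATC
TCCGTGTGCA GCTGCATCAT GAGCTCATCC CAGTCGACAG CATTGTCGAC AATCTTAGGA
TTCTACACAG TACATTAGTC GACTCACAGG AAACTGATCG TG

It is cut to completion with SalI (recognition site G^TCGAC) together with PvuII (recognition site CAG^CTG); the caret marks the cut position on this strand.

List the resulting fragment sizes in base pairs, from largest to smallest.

SalI sites (GTCGAC) start at positions 93, 105, 138.
SalI cuts after the first base of each site, so after positions 93, 105, 138.
PvuII sites (CAGCTG) start at positions 10, 50, 69.
PvuII cuts after base 3 of each site, so after positions 12, 52, 71.
Combined cut positions: 12, 52, 71, 93, 105, 138.
Circular molecule, 6 cuts → 6 fragments:
  13–52 → 40 bp
  53–71 → 19 bp
  72–93 → 22 bp
  94–105 → 12 bp
  106–138 → 33 bp
  139–162 then 1–12 → 24 + 12 = 36 bp
Sorted largest to smallest: 40, 36, 33, 22, 19, 12 bp.

40, 36, 33, 22, 19, 12 bp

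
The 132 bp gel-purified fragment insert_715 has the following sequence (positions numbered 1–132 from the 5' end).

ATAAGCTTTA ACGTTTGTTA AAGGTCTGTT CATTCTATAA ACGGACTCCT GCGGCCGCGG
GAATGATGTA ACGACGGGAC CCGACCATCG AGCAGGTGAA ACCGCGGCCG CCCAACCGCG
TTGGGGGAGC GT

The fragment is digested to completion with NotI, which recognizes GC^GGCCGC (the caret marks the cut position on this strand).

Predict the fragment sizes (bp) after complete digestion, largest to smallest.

53, 52, 27 bp

NotI sites (GCGGCCGC) start at positions 51, 104.
NotI cuts after base 2 of each site, so after positions 52, 105.
Linear molecule, 2 cuts → 3 fragments:
  1–52 → 52 bp
  53–105 → 53 bp
  106–132 → 27 bp
Sorted largest to smallest: 53, 52, 27 bp.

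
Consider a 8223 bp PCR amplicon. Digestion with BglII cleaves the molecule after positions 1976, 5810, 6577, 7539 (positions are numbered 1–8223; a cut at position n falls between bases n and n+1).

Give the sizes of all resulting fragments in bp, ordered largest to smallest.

Linear molecule, 4 cuts → 5 fragments:
  1976 − 0 = 1976 bp
  5810 − 1976 = 3834 bp
  6577 − 5810 = 767 bp
  7539 − 6577 = 962 bp
  8223 − 7539 = 684 bp
Sorted largest to smallest: 3834, 1976, 962, 767, 684 bp.

3834, 1976, 962, 767, 684 bp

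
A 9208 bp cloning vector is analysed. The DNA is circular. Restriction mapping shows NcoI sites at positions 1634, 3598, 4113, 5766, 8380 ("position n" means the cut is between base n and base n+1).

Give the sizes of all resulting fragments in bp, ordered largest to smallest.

2614, 2462, 1964, 1653, 515 bp

Circular molecule, 5 cuts → 5 fragments:
  3598 − 1634 = 1964 bp
  4113 − 3598 = 515 bp
  5766 − 4113 = 1653 bp
  8380 − 5766 = 2614 bp
  wrap: 9208 − 8380 + 1634 = 2462 bp
Sorted largest to smallest: 2614, 2462, 1964, 1653, 515 bp.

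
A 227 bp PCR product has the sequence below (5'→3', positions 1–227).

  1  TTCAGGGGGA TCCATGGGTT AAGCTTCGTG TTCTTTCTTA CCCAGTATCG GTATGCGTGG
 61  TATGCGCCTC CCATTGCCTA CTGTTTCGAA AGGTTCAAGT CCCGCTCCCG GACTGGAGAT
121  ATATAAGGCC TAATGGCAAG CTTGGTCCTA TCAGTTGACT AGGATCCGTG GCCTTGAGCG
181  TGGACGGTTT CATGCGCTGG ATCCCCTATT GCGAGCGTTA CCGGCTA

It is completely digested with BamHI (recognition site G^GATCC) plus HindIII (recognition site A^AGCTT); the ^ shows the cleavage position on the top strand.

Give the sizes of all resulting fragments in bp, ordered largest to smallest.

BamHI sites (GGATCC) start at positions 8, 162, 199.
BamHI cuts after the first base of each site, so after positions 8, 162, 199.
HindIII sites (AAGCTT) start at positions 21, 138.
HindIII cuts after the first base of each site, so after positions 21, 138.
Combined cut positions: 8, 21, 138, 162, 199.
Linear molecule, 5 cuts → 6 fragments:
  1–8 → 8 bp
  9–21 → 13 bp
  22–138 → 117 bp
  139–162 → 24 bp
  163–199 → 37 bp
  200–227 → 28 bp
Sorted largest to smallest: 117, 37, 28, 24, 13, 8 bp.

117, 37, 28, 24, 13, 8 bp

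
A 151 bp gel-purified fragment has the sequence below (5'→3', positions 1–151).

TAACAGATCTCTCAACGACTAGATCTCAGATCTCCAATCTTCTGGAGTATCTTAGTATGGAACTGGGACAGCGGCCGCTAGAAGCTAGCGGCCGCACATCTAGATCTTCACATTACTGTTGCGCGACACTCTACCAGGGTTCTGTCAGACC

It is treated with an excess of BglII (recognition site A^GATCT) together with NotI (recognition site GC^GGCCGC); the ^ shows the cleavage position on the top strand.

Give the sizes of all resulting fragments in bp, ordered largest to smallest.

49, 44, 17, 16, 13, 7, 5 bp

BglII sites (AGATCT) start at positions 5, 21, 28, 102.
BglII cuts after the first base of each site, so after positions 5, 21, 28, 102.
NotI sites (GCGGCCGC) start at positions 71, 88.
NotI cuts after base 2 of each site, so after positions 72, 89.
Combined cut positions: 5, 21, 28, 72, 89, 102.
Linear molecule, 6 cuts → 7 fragments:
  1–5 → 5 bp
  6–21 → 16 bp
  22–28 → 7 bp
  29–72 → 44 bp
  73–89 → 17 bp
  90–102 → 13 bp
  103–151 → 49 bp
Sorted largest to smallest: 49, 44, 17, 16, 13, 7, 5 bp.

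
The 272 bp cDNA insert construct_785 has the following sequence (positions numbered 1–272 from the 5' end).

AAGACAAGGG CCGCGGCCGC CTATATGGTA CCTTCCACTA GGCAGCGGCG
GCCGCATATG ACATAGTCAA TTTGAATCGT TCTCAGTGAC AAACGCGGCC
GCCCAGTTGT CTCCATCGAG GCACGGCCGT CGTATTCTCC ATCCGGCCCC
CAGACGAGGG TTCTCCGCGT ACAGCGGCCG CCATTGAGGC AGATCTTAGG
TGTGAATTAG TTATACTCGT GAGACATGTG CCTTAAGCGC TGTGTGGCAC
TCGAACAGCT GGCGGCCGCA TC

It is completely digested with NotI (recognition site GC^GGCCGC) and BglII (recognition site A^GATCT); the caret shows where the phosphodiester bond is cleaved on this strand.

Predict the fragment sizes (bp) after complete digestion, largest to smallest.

79, 72, 47, 35, 16, 14, 9 bp

NotI sites (GCGGCCGC) start at positions 13, 48, 95, 174, 262.
NotI cuts after base 2 of each site, so after positions 14, 49, 96, 175, 263.
The BglII site (AGATCT) starts at position 191.
BglII cuts after the first base of each site, so after position 191.
Combined cut positions: 14, 49, 96, 175, 191, 263.
Linear molecule, 6 cuts → 7 fragments:
  1–14 → 14 bp
  15–49 → 35 bp
  50–96 → 47 bp
  97–175 → 79 bp
  176–191 → 16 bp
  192–263 → 72 bp
  264–272 → 9 bp
Sorted largest to smallest: 79, 72, 47, 35, 16, 14, 9 bp.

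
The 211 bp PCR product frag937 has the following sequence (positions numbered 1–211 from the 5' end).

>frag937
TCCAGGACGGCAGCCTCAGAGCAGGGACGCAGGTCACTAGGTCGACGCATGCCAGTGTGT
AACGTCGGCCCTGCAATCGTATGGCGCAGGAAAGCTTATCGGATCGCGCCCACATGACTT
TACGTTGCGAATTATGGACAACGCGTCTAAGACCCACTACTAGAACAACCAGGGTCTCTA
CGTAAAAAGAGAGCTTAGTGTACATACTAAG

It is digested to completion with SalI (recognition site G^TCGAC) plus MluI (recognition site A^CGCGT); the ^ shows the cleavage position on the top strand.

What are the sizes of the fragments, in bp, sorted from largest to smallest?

100, 70, 41 bp

The SalI site (GTCGAC) starts at position 41.
SalI cuts after the first base of each site, so after position 41.
The MluI site (ACGCGT) starts at position 141.
MluI cuts after the first base of each site, so after position 141.
Combined cut positions: 41, 141.
Linear molecule, 2 cuts → 3 fragments:
  1–41 → 41 bp
  42–141 → 100 bp
  142–211 → 70 bp
Sorted largest to smallest: 100, 70, 41 bp.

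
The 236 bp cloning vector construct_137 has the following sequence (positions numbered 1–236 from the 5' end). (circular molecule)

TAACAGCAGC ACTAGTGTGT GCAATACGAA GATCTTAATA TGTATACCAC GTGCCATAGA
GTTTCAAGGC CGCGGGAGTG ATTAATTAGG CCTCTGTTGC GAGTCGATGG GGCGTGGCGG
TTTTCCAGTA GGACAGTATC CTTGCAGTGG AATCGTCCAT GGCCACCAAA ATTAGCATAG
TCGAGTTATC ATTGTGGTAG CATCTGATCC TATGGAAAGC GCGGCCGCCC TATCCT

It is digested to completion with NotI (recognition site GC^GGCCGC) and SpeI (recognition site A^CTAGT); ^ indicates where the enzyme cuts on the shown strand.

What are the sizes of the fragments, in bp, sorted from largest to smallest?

211, 25 bp

The NotI site (GCGGCCGC) starts at position 221.
NotI cuts after base 2 of each site, so after position 222.
The SpeI site (ACTAGT) starts at position 11.
SpeI cuts after the first base of each site, so after position 11.
Combined cut positions: 11, 222.
Circular molecule, 2 cuts → 2 fragments:
  12–222 → 211 bp
  223–236 then 1–11 → 14 + 11 = 25 bp
Sorted largest to smallest: 211, 25 bp.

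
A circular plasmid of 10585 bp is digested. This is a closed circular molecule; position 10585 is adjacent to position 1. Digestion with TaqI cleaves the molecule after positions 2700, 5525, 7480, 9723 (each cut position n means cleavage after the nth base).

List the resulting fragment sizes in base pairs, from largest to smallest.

3562, 2825, 2243, 1955 bp

Circular molecule, 4 cuts → 4 fragments:
  5525 − 2700 = 2825 bp
  7480 − 5525 = 1955 bp
  9723 − 7480 = 2243 bp
  wrap: 10585 − 9723 + 2700 = 3562 bp
Sorted largest to smallest: 3562, 2825, 2243, 1955 bp.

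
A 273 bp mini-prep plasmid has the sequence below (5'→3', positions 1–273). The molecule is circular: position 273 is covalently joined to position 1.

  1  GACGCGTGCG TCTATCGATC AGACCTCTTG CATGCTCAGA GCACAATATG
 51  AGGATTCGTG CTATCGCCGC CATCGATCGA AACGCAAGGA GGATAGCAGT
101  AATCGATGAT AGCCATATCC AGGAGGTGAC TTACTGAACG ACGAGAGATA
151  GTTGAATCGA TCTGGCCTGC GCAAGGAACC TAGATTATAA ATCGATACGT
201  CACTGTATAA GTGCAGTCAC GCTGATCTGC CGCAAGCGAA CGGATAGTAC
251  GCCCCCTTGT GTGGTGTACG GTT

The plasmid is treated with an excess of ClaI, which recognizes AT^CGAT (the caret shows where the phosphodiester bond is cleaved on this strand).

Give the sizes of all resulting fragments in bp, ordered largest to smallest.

ClaI sites (ATCGAT) start at positions 14, 72, 102, 156, 191.
ClaI cuts after base 2 of each site, so after positions 15, 73, 103, 157, 192.
Circular molecule, 5 cuts → 5 fragments:
  16–73 → 58 bp
  74–103 → 30 bp
  104–157 → 54 bp
  158–192 → 35 bp
  193–273 then 1–15 → 81 + 15 = 96 bp
Sorted largest to smallest: 96, 58, 54, 35, 30 bp.

96, 58, 54, 35, 30 bp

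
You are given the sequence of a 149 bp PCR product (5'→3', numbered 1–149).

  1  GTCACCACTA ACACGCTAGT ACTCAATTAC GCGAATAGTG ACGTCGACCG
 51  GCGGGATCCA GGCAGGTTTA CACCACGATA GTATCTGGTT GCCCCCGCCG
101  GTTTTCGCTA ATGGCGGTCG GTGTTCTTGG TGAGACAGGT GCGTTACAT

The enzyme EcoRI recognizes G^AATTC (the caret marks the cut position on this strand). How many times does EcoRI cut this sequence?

0

No occurrence of GAATTC is present in the sequence.
EcoRI does not cut: 0 sites.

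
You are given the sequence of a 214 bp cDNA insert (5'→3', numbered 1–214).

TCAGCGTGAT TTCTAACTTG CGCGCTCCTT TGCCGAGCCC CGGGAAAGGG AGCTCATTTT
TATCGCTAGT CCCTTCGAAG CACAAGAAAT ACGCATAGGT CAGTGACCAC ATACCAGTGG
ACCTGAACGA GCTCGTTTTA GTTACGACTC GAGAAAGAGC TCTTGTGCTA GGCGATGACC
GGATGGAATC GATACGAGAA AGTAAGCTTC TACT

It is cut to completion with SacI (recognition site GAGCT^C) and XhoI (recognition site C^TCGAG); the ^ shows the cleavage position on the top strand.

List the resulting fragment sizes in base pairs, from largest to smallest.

79, 54, 53, 15, 13 bp

SacI sites (GAGCTC) start at positions 50, 129, 157.
SacI cuts after base 5 of each site (before the last base), so after positions 54, 133, 161.
The XhoI site (CTCGAG) starts at position 148.
XhoI cuts after the first base of each site, so after position 148.
Combined cut positions: 54, 133, 148, 161.
Linear molecule, 4 cuts → 5 fragments:
  1–54 → 54 bp
  55–133 → 79 bp
  134–148 → 15 bp
  149–161 → 13 bp
  162–214 → 53 bp
Sorted largest to smallest: 79, 54, 53, 15, 13 bp.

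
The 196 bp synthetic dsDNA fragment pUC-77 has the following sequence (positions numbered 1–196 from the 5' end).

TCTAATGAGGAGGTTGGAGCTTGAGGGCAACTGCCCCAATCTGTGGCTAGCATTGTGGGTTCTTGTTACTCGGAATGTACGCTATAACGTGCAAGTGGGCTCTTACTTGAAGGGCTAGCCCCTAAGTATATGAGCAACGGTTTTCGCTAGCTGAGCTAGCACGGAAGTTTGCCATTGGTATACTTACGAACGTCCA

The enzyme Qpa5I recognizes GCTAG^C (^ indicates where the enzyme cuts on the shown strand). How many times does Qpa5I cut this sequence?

GCTAGC occurs starting at positions 46, 114, 146, 155.
Qpa5I cuts at 4 sites.

4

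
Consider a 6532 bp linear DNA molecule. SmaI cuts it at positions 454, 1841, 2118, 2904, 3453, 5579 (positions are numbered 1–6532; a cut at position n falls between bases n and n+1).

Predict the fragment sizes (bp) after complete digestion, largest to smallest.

2126, 1387, 953, 786, 549, 454, 277 bp

Linear molecule, 6 cuts → 7 fragments:
  454 − 0 = 454 bp
  1841 − 454 = 1387 bp
  2118 − 1841 = 277 bp
  2904 − 2118 = 786 bp
  3453 − 2904 = 549 bp
  5579 − 3453 = 2126 bp
  6532 − 5579 = 953 bp
Sorted largest to smallest: 2126, 1387, 953, 786, 549, 454, 277 bp.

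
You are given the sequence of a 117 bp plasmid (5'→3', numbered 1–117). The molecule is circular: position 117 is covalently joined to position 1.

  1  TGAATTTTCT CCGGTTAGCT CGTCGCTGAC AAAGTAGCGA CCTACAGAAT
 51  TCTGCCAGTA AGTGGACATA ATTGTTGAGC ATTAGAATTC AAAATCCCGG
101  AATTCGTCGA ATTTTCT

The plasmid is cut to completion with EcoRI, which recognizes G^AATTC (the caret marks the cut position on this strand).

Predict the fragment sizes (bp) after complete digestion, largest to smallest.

64, 38, 15 bp

EcoRI sites (GAATTC) start at positions 47, 85, 100.
EcoRI cuts after the first base of each site, so after positions 47, 85, 100.
Circular molecule, 3 cuts → 3 fragments:
  48–85 → 38 bp
  86–100 → 15 bp
  101–117 then 1–47 → 17 + 47 = 64 bp
Sorted largest to smallest: 64, 38, 15 bp.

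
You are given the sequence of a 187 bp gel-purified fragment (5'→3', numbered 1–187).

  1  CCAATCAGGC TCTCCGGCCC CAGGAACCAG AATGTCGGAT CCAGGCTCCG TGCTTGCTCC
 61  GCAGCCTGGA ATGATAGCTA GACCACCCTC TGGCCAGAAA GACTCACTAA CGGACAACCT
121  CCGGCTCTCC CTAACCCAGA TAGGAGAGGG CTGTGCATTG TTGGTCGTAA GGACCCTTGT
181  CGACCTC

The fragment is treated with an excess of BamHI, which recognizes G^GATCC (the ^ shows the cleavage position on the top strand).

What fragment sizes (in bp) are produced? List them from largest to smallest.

150, 37 bp

The BamHI site (GGATCC) starts at position 37.
BamHI cuts after the first base of each site, so after position 37.
Linear molecule, 1 cut → 2 fragments:
  1–37 → 37 bp
  38–187 → 150 bp
Sorted largest to smallest: 150, 37 bp.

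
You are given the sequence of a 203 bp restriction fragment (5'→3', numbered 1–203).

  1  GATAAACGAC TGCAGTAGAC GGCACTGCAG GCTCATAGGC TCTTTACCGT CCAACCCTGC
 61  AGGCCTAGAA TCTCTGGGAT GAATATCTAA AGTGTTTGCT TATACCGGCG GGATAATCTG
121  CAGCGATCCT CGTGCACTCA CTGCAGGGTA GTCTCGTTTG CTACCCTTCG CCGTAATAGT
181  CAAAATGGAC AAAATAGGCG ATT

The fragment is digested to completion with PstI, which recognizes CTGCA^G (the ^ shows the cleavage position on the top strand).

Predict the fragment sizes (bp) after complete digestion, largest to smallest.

PstI sites (CTGCAG) start at positions 10, 25, 57, 118, 141.
PstI cuts after base 5 of each site (before the last base), so after positions 14, 29, 61, 122, 145.
Linear molecule, 5 cuts → 6 fragments:
  1–14 → 14 bp
  15–29 → 15 bp
  30–61 → 32 bp
  62–122 → 61 bp
  123–145 → 23 bp
  146–203 → 58 bp
Sorted largest to smallest: 61, 58, 32, 23, 15, 14 bp.

61, 58, 32, 23, 15, 14 bp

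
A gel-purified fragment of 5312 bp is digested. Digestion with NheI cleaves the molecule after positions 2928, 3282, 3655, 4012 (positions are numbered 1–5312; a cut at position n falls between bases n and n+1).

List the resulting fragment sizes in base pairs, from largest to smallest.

2928, 1300, 373, 357, 354 bp

Linear molecule, 4 cuts → 5 fragments:
  2928 − 0 = 2928 bp
  3282 − 2928 = 354 bp
  3655 − 3282 = 373 bp
  4012 − 3655 = 357 bp
  5312 − 4012 = 1300 bp
Sorted largest to smallest: 2928, 1300, 373, 357, 354 bp.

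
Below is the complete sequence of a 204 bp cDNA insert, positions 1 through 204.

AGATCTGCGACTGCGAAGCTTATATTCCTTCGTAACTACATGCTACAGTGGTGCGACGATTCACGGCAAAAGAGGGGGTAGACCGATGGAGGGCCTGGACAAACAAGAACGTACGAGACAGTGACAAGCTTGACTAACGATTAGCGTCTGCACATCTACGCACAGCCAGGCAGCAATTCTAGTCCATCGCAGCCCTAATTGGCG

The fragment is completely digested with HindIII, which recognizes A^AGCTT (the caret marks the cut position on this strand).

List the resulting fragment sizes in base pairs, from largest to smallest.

HindIII sites (AAGCTT) start at positions 16, 126.
HindIII cuts after the first base of each site, so after positions 16, 126.
Linear molecule, 2 cuts → 3 fragments:
  1–16 → 16 bp
  17–126 → 110 bp
  127–204 → 78 bp
Sorted largest to smallest: 110, 78, 16 bp.

110, 78, 16 bp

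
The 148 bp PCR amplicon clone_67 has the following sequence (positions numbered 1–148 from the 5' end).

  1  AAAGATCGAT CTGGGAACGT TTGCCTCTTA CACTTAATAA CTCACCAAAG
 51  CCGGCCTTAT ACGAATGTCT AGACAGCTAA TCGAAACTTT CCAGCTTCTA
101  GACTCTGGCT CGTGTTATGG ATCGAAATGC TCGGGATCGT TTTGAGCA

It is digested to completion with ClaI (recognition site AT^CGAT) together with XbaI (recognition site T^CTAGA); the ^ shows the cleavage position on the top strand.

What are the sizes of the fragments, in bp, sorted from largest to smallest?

The ClaI site (ATCGAT) starts at position 5.
ClaI cuts after base 2 of each site, so after position 6.
XbaI sites (TCTAGA) start at positions 68, 97.
XbaI cuts after the first base of each site, so after positions 68, 97.
Combined cut positions: 6, 68, 97.
Linear molecule, 3 cuts → 4 fragments:
  1–6 → 6 bp
  7–68 → 62 bp
  69–97 → 29 bp
  98–148 → 51 bp
Sorted largest to smallest: 62, 51, 29, 6 bp.

62, 51, 29, 6 bp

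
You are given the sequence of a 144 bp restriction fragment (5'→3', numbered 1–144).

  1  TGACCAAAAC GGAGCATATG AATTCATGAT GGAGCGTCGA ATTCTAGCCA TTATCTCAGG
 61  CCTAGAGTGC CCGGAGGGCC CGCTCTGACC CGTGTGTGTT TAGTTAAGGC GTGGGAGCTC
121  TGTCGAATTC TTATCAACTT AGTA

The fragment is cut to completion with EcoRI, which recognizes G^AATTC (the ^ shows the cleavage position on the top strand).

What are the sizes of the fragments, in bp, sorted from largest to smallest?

86, 20, 19, 19 bp

EcoRI sites (GAATTC) start at positions 20, 39, 125.
EcoRI cuts after the first base of each site, so after positions 20, 39, 125.
Linear molecule, 3 cuts → 4 fragments:
  1–20 → 20 bp
  21–39 → 19 bp
  40–125 → 86 bp
  126–144 → 19 bp
Sorted largest to smallest: 86, 20, 19, 19 bp.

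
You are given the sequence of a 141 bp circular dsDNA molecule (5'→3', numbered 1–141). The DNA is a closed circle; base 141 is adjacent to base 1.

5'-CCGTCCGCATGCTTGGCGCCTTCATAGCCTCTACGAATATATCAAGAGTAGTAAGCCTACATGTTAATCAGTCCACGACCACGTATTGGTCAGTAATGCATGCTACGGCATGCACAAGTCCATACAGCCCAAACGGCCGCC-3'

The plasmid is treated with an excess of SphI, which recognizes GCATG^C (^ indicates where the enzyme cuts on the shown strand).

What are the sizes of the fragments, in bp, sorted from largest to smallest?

91, 40, 10 bp

SphI sites (GCATGC) start at positions 7, 98, 108.
SphI cuts after base 5 of each site (before the last base), so after positions 11, 102, 112.
Circular molecule, 3 cuts → 3 fragments:
  12–102 → 91 bp
  103–112 → 10 bp
  113–141 then 1–11 → 29 + 11 = 40 bp
Sorted largest to smallest: 91, 40, 10 bp.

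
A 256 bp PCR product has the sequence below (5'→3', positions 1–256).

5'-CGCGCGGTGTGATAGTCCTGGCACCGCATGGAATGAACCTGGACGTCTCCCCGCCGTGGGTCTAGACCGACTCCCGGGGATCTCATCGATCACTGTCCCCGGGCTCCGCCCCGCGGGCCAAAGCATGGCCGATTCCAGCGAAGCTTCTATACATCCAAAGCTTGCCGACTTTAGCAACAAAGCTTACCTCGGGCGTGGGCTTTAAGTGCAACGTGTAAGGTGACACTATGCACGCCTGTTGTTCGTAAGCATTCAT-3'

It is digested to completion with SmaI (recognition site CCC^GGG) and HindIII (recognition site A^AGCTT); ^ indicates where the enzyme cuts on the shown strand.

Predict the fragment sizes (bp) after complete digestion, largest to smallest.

76, 75, 41, 25, 22, 17 bp

SmaI sites (CCCGGG) start at positions 73, 98.
SmaI cuts after base 3 of each site, so after positions 75, 100.
HindIII sites (AAGCTT) start at positions 141, 158, 180.
HindIII cuts after the first base of each site, so after positions 141, 158, 180.
Combined cut positions: 75, 100, 141, 158, 180.
Linear molecule, 5 cuts → 6 fragments:
  1–75 → 75 bp
  76–100 → 25 bp
  101–141 → 41 bp
  142–158 → 17 bp
  159–180 → 22 bp
  181–256 → 76 bp
Sorted largest to smallest: 76, 75, 41, 25, 22, 17 bp.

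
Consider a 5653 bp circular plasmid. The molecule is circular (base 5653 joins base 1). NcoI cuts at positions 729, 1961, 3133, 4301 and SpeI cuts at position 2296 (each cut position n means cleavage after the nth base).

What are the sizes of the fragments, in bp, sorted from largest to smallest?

Combined cut positions (sorted): 729, 1961, 2296, 3133, 4301.
Circular molecule, 5 cuts → 5 fragments:
  1961 − 729 = 1232 bp
  2296 − 1961 = 335 bp
  3133 − 2296 = 837 bp
  4301 − 3133 = 1168 bp
  wrap: 5653 − 4301 + 729 = 2081 bp
Sorted largest to smallest: 2081, 1232, 1168, 837, 335 bp.

2081, 1232, 1168, 837, 335 bp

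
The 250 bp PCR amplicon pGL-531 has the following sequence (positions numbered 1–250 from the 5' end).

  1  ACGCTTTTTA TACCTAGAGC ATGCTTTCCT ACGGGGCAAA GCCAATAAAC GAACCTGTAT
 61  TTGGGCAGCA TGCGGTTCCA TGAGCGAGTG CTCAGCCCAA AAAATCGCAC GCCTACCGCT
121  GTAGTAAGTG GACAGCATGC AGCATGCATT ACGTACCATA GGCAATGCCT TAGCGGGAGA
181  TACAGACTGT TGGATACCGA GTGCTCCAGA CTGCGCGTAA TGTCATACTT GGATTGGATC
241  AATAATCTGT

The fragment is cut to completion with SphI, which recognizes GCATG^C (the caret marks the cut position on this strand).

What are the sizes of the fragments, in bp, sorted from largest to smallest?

SphI sites (GCATGC) start at positions 19, 68, 135, 142.
SphI cuts after base 5 of each site (before the last base), so after positions 23, 72, 139, 146.
Linear molecule, 4 cuts → 5 fragments:
  1–23 → 23 bp
  24–72 → 49 bp
  73–139 → 67 bp
  140–146 → 7 bp
  147–250 → 104 bp
Sorted largest to smallest: 104, 67, 49, 23, 7 bp.

104, 67, 49, 23, 7 bp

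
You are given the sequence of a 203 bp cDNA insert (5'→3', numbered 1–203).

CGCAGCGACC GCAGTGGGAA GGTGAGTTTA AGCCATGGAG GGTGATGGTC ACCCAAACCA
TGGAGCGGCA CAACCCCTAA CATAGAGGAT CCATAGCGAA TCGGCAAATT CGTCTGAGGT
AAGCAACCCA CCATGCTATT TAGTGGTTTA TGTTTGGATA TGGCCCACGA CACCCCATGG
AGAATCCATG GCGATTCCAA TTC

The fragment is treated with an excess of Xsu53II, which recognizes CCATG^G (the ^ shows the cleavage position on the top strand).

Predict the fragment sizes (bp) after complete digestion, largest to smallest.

Xsu53II sites (CCATGG) start at positions 33, 58, 175, 186.
Xsu53II cuts after base 5 of each site (before the last base), so after positions 37, 62, 179, 190.
Linear molecule, 4 cuts → 5 fragments:
  1–37 → 37 bp
  38–62 → 25 bp
  63–179 → 117 bp
  180–190 → 11 bp
  191–203 → 13 bp
Sorted largest to smallest: 117, 37, 25, 13, 11 bp.

117, 37, 25, 13, 11 bp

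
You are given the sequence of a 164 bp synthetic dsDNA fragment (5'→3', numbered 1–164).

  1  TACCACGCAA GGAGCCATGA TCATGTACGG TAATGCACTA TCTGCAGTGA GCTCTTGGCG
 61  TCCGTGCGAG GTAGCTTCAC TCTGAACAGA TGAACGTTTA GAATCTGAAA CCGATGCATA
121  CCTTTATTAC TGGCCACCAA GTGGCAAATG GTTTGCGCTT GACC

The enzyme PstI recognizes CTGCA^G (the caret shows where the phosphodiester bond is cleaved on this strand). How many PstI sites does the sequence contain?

1

CTGCAG occurs starting at position 42.
PstI cuts at 1 site.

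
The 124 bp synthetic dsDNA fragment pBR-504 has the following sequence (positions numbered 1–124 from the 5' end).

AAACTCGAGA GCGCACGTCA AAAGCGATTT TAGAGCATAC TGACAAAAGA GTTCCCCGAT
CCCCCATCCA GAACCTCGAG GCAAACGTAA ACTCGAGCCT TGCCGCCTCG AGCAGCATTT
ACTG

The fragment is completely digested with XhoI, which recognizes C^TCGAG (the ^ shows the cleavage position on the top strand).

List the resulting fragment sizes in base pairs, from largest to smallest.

XhoI sites (CTCGAG) start at positions 4, 75, 92, 107.
XhoI cuts after the first base of each site, so after positions 4, 75, 92, 107.
Linear molecule, 4 cuts → 5 fragments:
  1–4 → 4 bp
  5–75 → 71 bp
  76–92 → 17 bp
  93–107 → 15 bp
  108–124 → 17 bp
Sorted largest to smallest: 71, 17, 17, 15, 4 bp.

71, 17, 17, 15, 4 bp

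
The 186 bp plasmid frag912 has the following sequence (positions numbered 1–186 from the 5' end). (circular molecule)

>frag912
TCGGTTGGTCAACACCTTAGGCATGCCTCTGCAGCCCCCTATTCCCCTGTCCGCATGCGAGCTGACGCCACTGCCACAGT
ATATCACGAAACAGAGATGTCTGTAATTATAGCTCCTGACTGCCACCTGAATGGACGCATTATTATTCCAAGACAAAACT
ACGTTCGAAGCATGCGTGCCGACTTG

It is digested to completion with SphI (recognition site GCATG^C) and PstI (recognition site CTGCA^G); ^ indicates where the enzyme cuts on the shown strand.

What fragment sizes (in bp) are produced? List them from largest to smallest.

117, 37, 24, 8 bp

SphI sites (GCATGC) start at positions 21, 53, 170.
SphI cuts after base 5 of each site (before the last base), so after positions 25, 57, 174.
The PstI site (CTGCAG) starts at position 29.
PstI cuts after base 5 of each site (before the last base), so after position 33.
Combined cut positions: 25, 33, 57, 174.
Circular molecule, 4 cuts → 4 fragments:
  26–33 → 8 bp
  34–57 → 24 bp
  58–174 → 117 bp
  175–186 then 1–25 → 12 + 25 = 37 bp
Sorted largest to smallest: 117, 37, 24, 8 bp.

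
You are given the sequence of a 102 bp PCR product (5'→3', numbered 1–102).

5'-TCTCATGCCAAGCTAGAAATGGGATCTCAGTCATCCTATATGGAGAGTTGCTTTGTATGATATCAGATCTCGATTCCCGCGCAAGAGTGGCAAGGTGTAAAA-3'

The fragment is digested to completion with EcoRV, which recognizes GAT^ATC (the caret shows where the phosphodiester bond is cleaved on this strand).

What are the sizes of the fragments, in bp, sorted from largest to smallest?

61, 41 bp

The EcoRV site (GATATC) starts at position 59.
EcoRV cuts after base 3 of each site, so after position 61.
Linear molecule, 1 cut → 2 fragments:
  1–61 → 61 bp
  62–102 → 41 bp
Sorted largest to smallest: 61, 41 bp.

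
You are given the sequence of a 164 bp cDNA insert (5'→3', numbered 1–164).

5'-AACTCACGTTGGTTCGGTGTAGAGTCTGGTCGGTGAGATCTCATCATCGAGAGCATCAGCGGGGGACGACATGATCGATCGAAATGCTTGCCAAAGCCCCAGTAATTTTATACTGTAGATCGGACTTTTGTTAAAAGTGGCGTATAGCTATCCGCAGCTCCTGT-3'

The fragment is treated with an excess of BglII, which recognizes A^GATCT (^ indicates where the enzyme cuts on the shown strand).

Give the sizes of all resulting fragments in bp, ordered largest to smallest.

The BglII site (AGATCT) starts at position 36.
BglII cuts after the first base of each site, so after position 36.
Linear molecule, 1 cut → 2 fragments:
  1–36 → 36 bp
  37–164 → 128 bp
Sorted largest to smallest: 128, 36 bp.

128, 36 bp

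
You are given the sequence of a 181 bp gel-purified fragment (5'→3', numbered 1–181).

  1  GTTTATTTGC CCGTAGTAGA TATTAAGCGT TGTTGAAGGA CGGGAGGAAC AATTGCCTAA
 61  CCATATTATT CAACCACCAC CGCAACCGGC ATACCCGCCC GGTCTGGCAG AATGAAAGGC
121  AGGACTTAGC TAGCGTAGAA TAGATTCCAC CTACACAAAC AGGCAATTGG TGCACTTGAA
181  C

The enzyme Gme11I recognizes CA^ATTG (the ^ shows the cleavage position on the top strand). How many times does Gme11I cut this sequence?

CAATTG occurs starting at positions 50, 164.
Gme11I cuts at 2 sites.

2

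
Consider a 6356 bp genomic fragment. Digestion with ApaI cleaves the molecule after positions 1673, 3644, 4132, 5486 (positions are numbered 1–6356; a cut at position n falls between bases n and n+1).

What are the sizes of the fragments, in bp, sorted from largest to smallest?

1971, 1673, 1354, 870, 488 bp

Linear molecule, 4 cuts → 5 fragments:
  1673 − 0 = 1673 bp
  3644 − 1673 = 1971 bp
  4132 − 3644 = 488 bp
  5486 − 4132 = 1354 bp
  6356 − 5486 = 870 bp
Sorted largest to smallest: 1971, 1673, 1354, 870, 488 bp.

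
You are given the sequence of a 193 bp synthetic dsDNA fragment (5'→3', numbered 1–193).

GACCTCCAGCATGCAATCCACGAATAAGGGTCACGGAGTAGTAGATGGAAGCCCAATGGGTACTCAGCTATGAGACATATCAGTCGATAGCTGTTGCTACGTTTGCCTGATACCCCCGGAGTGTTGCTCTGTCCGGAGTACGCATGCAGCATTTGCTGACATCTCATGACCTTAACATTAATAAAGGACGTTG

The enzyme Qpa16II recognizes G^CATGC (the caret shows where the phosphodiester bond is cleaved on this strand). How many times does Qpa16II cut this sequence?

2

GCATGC occurs starting at positions 9, 142.
Qpa16II cuts at 2 sites.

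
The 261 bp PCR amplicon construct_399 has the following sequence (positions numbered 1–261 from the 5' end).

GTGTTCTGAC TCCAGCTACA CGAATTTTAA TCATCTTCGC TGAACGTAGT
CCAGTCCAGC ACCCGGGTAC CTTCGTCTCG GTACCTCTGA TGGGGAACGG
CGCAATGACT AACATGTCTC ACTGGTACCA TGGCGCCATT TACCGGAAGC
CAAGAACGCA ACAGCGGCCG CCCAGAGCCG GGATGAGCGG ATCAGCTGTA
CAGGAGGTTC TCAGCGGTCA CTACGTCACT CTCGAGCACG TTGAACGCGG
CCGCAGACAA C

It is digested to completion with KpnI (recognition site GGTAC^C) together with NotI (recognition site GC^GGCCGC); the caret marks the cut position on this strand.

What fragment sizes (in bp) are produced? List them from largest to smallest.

83, 70, 44, 37, 14, 13 bp

KpnI sites (GGTACC) start at positions 66, 80, 124.
KpnI cuts after base 5 of each site (before the last base), so after positions 70, 84, 128.
NotI sites (GCGGCCGC) start at positions 164, 247.
NotI cuts after base 2 of each site, so after positions 165, 248.
Combined cut positions: 70, 84, 128, 165, 248.
Linear molecule, 5 cuts → 6 fragments:
  1–70 → 70 bp
  71–84 → 14 bp
  85–128 → 44 bp
  129–165 → 37 bp
  166–248 → 83 bp
  249–261 → 13 bp
Sorted largest to smallest: 83, 70, 44, 37, 14, 13 bp.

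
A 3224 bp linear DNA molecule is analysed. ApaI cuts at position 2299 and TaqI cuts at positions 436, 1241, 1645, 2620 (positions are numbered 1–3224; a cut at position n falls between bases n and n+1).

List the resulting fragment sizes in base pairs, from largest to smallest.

805, 654, 604, 436, 404, 321 bp

Combined cut positions (sorted): 436, 1241, 1645, 2299, 2620.
Linear molecule, 5 cuts → 6 fragments:
  436 − 0 = 436 bp
  1241 − 436 = 805 bp
  1645 − 1241 = 404 bp
  2299 − 1645 = 654 bp
  2620 − 2299 = 321 bp
  3224 − 2620 = 604 bp
Sorted largest to smallest: 805, 654, 604, 436, 404, 321 bp.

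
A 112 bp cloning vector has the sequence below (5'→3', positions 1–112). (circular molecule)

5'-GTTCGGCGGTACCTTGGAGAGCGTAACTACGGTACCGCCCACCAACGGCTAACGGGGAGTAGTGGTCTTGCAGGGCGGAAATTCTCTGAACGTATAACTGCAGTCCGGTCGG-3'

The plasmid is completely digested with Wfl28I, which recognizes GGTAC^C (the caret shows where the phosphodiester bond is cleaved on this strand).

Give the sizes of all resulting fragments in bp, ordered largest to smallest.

Wfl28I sites (GGTACC) start at positions 8, 31.
Wfl28I cuts after base 5 of each site (before the last base), so after positions 12, 35.
Circular molecule, 2 cuts → 2 fragments:
  13–35 → 23 bp
  36–112 then 1–12 → 77 + 12 = 89 bp
Sorted largest to smallest: 89, 23 bp.

89, 23 bp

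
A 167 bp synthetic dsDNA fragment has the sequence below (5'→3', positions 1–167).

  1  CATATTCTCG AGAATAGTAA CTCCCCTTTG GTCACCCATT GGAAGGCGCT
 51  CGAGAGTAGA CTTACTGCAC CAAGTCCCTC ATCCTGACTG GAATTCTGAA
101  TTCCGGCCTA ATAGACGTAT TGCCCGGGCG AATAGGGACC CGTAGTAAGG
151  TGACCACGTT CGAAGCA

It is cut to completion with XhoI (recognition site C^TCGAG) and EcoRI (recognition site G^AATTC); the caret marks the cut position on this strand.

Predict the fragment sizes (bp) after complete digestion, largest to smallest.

69, 42, 42, 7, 7 bp

XhoI sites (CTCGAG) start at positions 7, 49.
XhoI cuts after the first base of each site, so after positions 7, 49.
EcoRI sites (GAATTC) start at positions 91, 98.
EcoRI cuts after the first base of each site, so after positions 91, 98.
Combined cut positions: 7, 49, 91, 98.
Linear molecule, 4 cuts → 5 fragments:
  1–7 → 7 bp
  8–49 → 42 bp
  50–91 → 42 bp
  92–98 → 7 bp
  99–167 → 69 bp
Sorted largest to smallest: 69, 42, 42, 7, 7 bp.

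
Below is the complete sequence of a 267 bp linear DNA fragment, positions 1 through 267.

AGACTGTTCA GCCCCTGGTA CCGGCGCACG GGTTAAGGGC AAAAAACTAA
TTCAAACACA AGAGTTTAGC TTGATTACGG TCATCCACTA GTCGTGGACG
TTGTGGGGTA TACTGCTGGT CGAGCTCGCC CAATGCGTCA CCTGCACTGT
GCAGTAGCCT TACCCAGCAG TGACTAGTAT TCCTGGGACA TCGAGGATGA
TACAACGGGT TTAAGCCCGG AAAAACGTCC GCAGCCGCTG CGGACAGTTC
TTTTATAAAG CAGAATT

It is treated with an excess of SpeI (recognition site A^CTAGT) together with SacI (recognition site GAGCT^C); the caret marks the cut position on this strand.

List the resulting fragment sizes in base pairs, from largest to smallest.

SpeI sites (ACTAGT) start at positions 87, 173.
SpeI cuts after the first base of each site, so after positions 87, 173.
The SacI site (GAGCTC) starts at position 122.
SacI cuts after base 5 of each site (before the last base), so after position 126.
Combined cut positions: 87, 126, 173.
Linear molecule, 3 cuts → 4 fragments:
  1–87 → 87 bp
  88–126 → 39 bp
  127–173 → 47 bp
  174–267 → 94 bp
Sorted largest to smallest: 94, 87, 47, 39 bp.

94, 87, 47, 39 bp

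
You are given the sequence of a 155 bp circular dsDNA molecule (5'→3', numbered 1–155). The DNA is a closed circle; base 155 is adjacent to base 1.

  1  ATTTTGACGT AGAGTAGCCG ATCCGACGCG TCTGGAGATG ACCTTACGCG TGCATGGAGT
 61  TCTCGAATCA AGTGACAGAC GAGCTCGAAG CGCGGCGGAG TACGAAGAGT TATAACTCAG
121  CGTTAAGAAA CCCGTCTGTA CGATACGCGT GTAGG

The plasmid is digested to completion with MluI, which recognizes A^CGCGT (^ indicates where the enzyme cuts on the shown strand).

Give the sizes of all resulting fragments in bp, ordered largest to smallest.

99, 36, 20 bp

MluI sites (ACGCGT) start at positions 26, 46, 145.
MluI cuts after the first base of each site, so after positions 26, 46, 145.
Circular molecule, 3 cuts → 3 fragments:
  27–46 → 20 bp
  47–145 → 99 bp
  146–155 then 1–26 → 10 + 26 = 36 bp
Sorted largest to smallest: 99, 36, 20 bp.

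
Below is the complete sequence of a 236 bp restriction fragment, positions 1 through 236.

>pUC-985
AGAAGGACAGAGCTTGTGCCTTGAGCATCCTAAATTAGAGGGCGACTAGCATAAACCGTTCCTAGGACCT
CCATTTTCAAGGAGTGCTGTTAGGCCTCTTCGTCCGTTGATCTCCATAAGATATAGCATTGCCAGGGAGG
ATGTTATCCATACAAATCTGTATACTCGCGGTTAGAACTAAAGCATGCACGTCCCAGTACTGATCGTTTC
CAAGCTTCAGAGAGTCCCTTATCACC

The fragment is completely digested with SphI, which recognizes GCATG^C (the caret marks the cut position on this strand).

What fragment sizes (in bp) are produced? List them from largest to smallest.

187, 49 bp

The SphI site (GCATGC) starts at position 183.
SphI cuts after base 5 of each site (before the last base), so after position 187.
Linear molecule, 1 cut → 2 fragments:
  1–187 → 187 bp
  188–236 → 49 bp
Sorted largest to smallest: 187, 49 bp.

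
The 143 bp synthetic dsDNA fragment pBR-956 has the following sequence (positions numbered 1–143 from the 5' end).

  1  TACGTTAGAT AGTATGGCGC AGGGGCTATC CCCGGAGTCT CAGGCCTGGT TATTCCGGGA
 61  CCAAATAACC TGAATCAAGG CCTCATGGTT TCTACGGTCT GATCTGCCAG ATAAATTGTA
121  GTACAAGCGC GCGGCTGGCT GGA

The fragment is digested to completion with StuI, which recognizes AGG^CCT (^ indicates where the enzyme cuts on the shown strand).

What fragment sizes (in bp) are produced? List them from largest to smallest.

63, 44, 36 bp

StuI sites (AGGCCT) start at positions 42, 78.
StuI cuts after base 3 of each site, so after positions 44, 80.
Linear molecule, 2 cuts → 3 fragments:
  1–44 → 44 bp
  45–80 → 36 bp
  81–143 → 63 bp
Sorted largest to smallest: 63, 44, 36 bp.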